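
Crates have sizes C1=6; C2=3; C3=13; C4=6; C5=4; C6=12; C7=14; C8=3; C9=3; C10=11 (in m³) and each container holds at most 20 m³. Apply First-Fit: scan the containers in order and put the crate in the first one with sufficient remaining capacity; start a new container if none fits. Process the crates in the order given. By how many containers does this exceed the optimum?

First-Fit: [6,3,6,4] [13,3,3] [12] [14] [11] → 5 containers.
Total size 75 m³; any packing needs at least ⌈75/20⌉ = 4 containers.
An optimal packing achieves that bound: [14,6] [13,6] [12,4,3] [11,3,3] → 4 containers.
Excess: 5 − 4 = 1.

1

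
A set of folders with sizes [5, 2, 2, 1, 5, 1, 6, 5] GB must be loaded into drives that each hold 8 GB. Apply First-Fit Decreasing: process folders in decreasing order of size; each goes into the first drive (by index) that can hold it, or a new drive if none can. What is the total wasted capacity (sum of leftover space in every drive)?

5

Sorted descending: 6, 5, 5, 5, 2, 2, 1, 1.
Put 6 GB in drive 1; 2 GB remain.
Put 5 GB in drive 2; 3 GB remain.
Put 5 GB in drive 3; 3 GB remain.
Put 5 GB in drive 4; 3 GB remain.
Put 2 GB in drive 1; 0 GB remain.
Put 2 GB in drive 2; 1 GB remain.
Put 1 GB in drive 2; 0 GB remain.
Put 1 GB in drive 3; 2 GB remain.
4 drives × 8 GB = 32 GB; used 27 GB; unused 5 GB.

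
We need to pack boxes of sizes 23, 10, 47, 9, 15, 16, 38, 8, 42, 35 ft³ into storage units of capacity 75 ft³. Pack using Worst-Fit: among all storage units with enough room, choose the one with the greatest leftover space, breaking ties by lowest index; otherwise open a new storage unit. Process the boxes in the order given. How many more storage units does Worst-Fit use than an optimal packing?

Worst-Fit: [23,10,9,15] [47,16] [38,8] [42] [35] → 5 storage units.
Total size 243 ft³; any packing needs at least ⌈243/75⌉ = 4 storage units.
An optimal packing achieves that bound: [47,23] [42,16,15] [38,35] [10,9,8] → 4 storage units.
Excess: 5 − 4 = 1.

1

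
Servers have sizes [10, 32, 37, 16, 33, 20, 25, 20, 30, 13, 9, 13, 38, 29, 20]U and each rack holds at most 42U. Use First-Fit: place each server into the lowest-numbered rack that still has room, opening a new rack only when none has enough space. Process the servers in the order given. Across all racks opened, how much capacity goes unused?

10U → rack 1 (remaining 32U)
32U → rack 1 (remaining 0U)
37U → rack 2 (remaining 5U)
16U → rack 3 (remaining 26U)
33U → rack 4 (remaining 9U)
20U → rack 3 (remaining 6U)
25U → rack 5 (remaining 17U)
20U → rack 6 (remaining 22U)
30U → rack 7 (remaining 12U)
13U → rack 5 (remaining 4U)
9U → rack 4 (remaining 0U)
13U → rack 6 (remaining 9U)
38U → rack 8 (remaining 4U)
29U → rack 9 (remaining 13U)
20U → rack 10 (remaining 22U)
10 racks × 42U = 420U; used 345U; unused 75U.

75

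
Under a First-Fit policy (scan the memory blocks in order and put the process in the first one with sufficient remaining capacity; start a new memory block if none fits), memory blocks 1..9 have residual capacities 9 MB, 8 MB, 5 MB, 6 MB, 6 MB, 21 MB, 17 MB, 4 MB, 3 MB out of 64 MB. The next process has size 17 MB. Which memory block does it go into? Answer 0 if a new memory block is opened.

Memory blocks with room: memory block 6 (21 MB), memory block 7 (17 MB).
The first with room is memory block 6.

6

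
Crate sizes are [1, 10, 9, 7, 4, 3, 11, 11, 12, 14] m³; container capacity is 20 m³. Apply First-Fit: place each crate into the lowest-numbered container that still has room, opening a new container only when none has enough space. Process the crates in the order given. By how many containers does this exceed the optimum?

First-Fit: [1,10,9] [7,4,3] [11] [11] [12] [14] → 6 containers.
Total size 82 m³; any packing needs at least ⌈82/20⌉ = 5 containers.
An optimal packing achieves that bound: [14,4,1] [12,7] [11,9] [11,3] [10] → 5 containers.
Excess: 6 − 5 = 1.

1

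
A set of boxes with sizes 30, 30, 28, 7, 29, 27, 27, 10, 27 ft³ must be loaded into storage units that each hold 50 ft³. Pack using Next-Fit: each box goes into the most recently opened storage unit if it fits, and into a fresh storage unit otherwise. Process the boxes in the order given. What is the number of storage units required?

7

Put 30 ft³ in storage unit 1; 20 ft³ remain.
Put 30 ft³ in storage unit 2; 20 ft³ remain.
Put 28 ft³ in storage unit 3; 22 ft³ remain.
Put 7 ft³ in storage unit 3; 15 ft³ remain.
Put 29 ft³ in storage unit 4; 21 ft³ remain.
Put 27 ft³ in storage unit 5; 23 ft³ remain.
Put 27 ft³ in storage unit 6; 23 ft³ remain.
Put 10 ft³ in storage unit 6; 13 ft³ remain.
Put 27 ft³ in storage unit 7; 23 ft³ remain.
Final storage units: [30] [30] [28,7] [29] [27] [27,10] [27].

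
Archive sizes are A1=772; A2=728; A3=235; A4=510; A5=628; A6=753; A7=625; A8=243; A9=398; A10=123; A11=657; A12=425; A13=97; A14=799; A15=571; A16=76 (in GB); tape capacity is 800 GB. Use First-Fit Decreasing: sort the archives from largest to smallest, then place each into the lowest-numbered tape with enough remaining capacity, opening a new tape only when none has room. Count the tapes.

11 tapes

Sorted descending: 799, 772, 753, 728, 657, 628, 625, 571, 510, 425, 398, 243, 235, 123, 97, 76.
799 GB → tape 1 (remaining 1 GB)
772 GB → tape 2 (remaining 28 GB)
753 GB → tape 3 (remaining 47 GB)
728 GB → tape 4 (remaining 72 GB)
657 GB → tape 5 (remaining 143 GB)
628 GB → tape 6 (remaining 172 GB)
625 GB → tape 7 (remaining 175 GB)
571 GB → tape 8 (remaining 229 GB)
510 GB → tape 9 (remaining 290 GB)
425 GB → tape 10 (remaining 375 GB)
398 GB → tape 11 (remaining 402 GB)
243 GB → tape 9 (remaining 47 GB)
235 GB → tape 10 (remaining 140 GB)
123 GB → tape 5 (remaining 20 GB)
97 GB → tape 6 (remaining 75 GB)
76 GB → tape 7 (remaining 99 GB)
Final tapes: [799] [772] [753] [728] [657,123] [628,97] [625,76] [571] [510,243] [425,235] [398].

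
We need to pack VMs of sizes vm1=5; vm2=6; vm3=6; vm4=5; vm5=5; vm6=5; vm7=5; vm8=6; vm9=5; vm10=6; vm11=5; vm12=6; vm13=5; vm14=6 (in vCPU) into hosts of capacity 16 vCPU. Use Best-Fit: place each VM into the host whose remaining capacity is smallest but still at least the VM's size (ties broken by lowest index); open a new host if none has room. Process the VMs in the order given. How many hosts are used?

5

host 1: place vm1 (5 vCPU), 11 vCPU left
host 1: place vm2 (6 vCPU), 5 vCPU left
host 2: place vm3 (6 vCPU), 10 vCPU left
host 1: place vm4 (5 vCPU), 0 vCPU left
host 2: place vm5 (5 vCPU), 5 vCPU left
host 2: place vm6 (5 vCPU), 0 vCPU left
host 3: place vm7 (5 vCPU), 11 vCPU left
host 3: place vm8 (6 vCPU), 5 vCPU left
host 3: place vm9 (5 vCPU), 0 vCPU left
host 4: place vm10 (6 vCPU), 10 vCPU left
host 4: place vm11 (5 vCPU), 5 vCPU left
host 5: place vm12 (6 vCPU), 10 vCPU left
host 4: place vm13 (5 vCPU), 0 vCPU left
host 5: place vm14 (6 vCPU), 4 vCPU left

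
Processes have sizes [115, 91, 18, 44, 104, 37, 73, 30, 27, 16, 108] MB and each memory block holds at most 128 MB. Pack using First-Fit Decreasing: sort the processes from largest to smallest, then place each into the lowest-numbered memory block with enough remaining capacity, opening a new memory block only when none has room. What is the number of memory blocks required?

6 memory blocks

Sorted descending: 115, 108, 104, 91, 73, 44, 37, 30, 27, 18, 16.
memory block 1: place 115 MB, 13 MB left
memory block 2: place 108 MB, 20 MB left
memory block 3: place 104 MB, 24 MB left
memory block 4: place 91 MB, 37 MB left
memory block 5: place 73 MB, 55 MB left
memory block 5: place 44 MB, 11 MB left
memory block 4: place 37 MB, 0 MB left
memory block 6: place 30 MB, 98 MB left
memory block 6: place 27 MB, 71 MB left
memory block 2: place 18 MB, 2 MB left
memory block 3: place 16 MB, 8 MB left
Final memory blocks: [115] [108,18] [104,16] [91,37] [73,44] [30,27].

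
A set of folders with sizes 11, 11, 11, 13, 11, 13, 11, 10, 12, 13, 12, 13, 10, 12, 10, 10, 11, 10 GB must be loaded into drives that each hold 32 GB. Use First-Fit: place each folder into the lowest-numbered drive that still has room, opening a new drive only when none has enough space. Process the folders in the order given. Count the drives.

11 GB → drive 1 (remaining 21 GB)
11 GB → drive 1 (remaining 10 GB)
11 GB → drive 2 (remaining 21 GB)
13 GB → drive 2 (remaining 8 GB)
11 GB → drive 3 (remaining 21 GB)
13 GB → drive 3 (remaining 8 GB)
11 GB → drive 4 (remaining 21 GB)
10 GB → drive 1 (remaining 0 GB)
12 GB → drive 4 (remaining 9 GB)
13 GB → drive 5 (remaining 19 GB)
12 GB → drive 5 (remaining 7 GB)
13 GB → drive 6 (remaining 19 GB)
10 GB → drive 6 (remaining 9 GB)
12 GB → drive 7 (remaining 20 GB)
10 GB → drive 7 (remaining 10 GB)
10 GB → drive 7 (remaining 0 GB)
11 GB → drive 8 (remaining 21 GB)
10 GB → drive 8 (remaining 11 GB)
Final drives: [11,11,10] [11,13] [11,13] [11,12] [13,12] [13,10] [12,10,10] [11,10].

8 drives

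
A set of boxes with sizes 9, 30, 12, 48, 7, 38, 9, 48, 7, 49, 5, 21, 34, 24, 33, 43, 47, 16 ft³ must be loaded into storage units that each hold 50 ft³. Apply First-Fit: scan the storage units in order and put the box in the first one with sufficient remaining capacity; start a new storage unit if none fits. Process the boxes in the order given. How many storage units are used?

11 storage units

Put 9 ft³ in storage unit 1; 41 ft³ remain.
Put 30 ft³ in storage unit 1; 11 ft³ remain.
Put 12 ft³ in storage unit 2; 38 ft³ remain.
Put 48 ft³ in storage unit 3; 2 ft³ remain.
Put 7 ft³ in storage unit 1; 4 ft³ remain.
Put 38 ft³ in storage unit 2; 0 ft³ remain.
Put 9 ft³ in storage unit 4; 41 ft³ remain.
Put 48 ft³ in storage unit 5; 2 ft³ remain.
Put 7 ft³ in storage unit 4; 34 ft³ remain.
Put 49 ft³ in storage unit 6; 1 ft³ remain.
Put 5 ft³ in storage unit 4; 29 ft³ remain.
Put 21 ft³ in storage unit 4; 8 ft³ remain.
Put 34 ft³ in storage unit 7; 16 ft³ remain.
Put 24 ft³ in storage unit 8; 26 ft³ remain.
Put 33 ft³ in storage unit 9; 17 ft³ remain.
Put 43 ft³ in storage unit 10; 7 ft³ remain.
Put 47 ft³ in storage unit 11; 3 ft³ remain.
Put 16 ft³ in storage unit 7; 0 ft³ remain.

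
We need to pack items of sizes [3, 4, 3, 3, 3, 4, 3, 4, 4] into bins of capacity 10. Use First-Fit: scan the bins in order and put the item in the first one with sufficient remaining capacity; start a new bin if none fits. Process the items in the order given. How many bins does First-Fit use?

4

Put 3 in bin 1; 7 remain.
Put 4 in bin 1; 3 remain.
Put 3 in bin 1; 0 remain.
Put 3 in bin 2; 7 remain.
Put 3 in bin 2; 4 remain.
Put 4 in bin 2; 0 remain.
Put 3 in bin 3; 7 remain.
Put 4 in bin 3; 3 remain.
Put 4 in bin 4; 6 remain.
Final bins: [3,4,3] [3,3,4] [3,4] [4].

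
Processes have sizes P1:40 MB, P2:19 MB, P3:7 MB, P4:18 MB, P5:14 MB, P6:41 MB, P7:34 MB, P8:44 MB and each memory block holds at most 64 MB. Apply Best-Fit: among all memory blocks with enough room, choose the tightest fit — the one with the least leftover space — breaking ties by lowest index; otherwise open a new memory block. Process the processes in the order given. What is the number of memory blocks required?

Put P1 (40 MB) in memory block 1; 24 MB remain.
Put P2 (19 MB) in memory block 1; 5 MB remain.
Put P3 (7 MB) in memory block 2; 57 MB remain.
Put P4 (18 MB) in memory block 2; 39 MB remain.
Put P5 (14 MB) in memory block 2; 25 MB remain.
Put P6 (41 MB) in memory block 3; 23 MB remain.
Put P7 (34 MB) in memory block 4; 30 MB remain.
Put P8 (44 MB) in memory block 5; 20 MB remain.
Final memory blocks: [40,19] [7,18,14] [41] [34] [44].

5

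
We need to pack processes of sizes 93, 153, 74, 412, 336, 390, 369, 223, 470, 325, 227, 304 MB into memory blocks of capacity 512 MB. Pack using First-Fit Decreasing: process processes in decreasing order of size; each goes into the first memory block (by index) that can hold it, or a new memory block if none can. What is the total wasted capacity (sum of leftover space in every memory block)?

Sorted descending: 470, 412, 390, 369, 336, 325, 304, 227, 223, 153, 93, 74.
470 MB → memory block 1 (remaining 42 MB)
412 MB → memory block 2 (remaining 100 MB)
390 MB → memory block 3 (remaining 122 MB)
369 MB → memory block 4 (remaining 143 MB)
336 MB → memory block 5 (remaining 176 MB)
325 MB → memory block 6 (remaining 187 MB)
304 MB → memory block 7 (remaining 208 MB)
227 MB → memory block 8 (remaining 285 MB)
223 MB → memory block 8 (remaining 62 MB)
153 MB → memory block 5 (remaining 23 MB)
93 MB → memory block 2 (remaining 7 MB)
74 MB → memory block 3 (remaining 48 MB)
8 memory blocks × 512 MB = 4096 MB; used 3376 MB; unused 720 MB.

720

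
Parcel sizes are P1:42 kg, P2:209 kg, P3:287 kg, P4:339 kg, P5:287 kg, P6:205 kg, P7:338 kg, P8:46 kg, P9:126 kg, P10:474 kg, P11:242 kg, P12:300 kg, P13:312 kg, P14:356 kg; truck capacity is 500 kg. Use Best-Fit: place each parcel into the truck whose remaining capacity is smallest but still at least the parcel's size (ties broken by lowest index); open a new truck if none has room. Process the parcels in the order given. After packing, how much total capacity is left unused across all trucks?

937

Put P1 (42 kg) in truck 1; 458 kg remain.
Put P2 (209 kg) in truck 1; 249 kg remain.
Put P3 (287 kg) in truck 2; 213 kg remain.
Put P4 (339 kg) in truck 3; 161 kg remain.
Put P5 (287 kg) in truck 4; 213 kg remain.
Put P6 (205 kg) in truck 2; 8 kg remain.
Put P7 (338 kg) in truck 5; 162 kg remain.
Put P8 (46 kg) in truck 3; 115 kg remain.
Put P9 (126 kg) in truck 5; 36 kg remain.
Put P10 (474 kg) in truck 6; 26 kg remain.
Put P11 (242 kg) in truck 1; 7 kg remain.
Put P12 (300 kg) in truck 7; 200 kg remain.
Put P13 (312 kg) in truck 8; 188 kg remain.
Put P14 (356 kg) in truck 9; 144 kg remain.
9 trucks × 500 kg = 4500 kg; used 3563 kg; unused 937 kg.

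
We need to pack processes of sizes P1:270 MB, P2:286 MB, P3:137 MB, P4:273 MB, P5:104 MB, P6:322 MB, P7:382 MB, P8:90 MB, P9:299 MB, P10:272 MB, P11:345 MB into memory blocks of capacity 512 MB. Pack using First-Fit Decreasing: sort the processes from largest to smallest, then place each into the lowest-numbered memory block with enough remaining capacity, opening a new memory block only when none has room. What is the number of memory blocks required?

Sorted descending: 382, 345, 322, 299, 286, 273, 272, 270, 137, 104, 90.
382 MB → memory block 1 (remaining 130 MB)
345 MB → memory block 2 (remaining 167 MB)
322 MB → memory block 3 (remaining 190 MB)
299 MB → memory block 4 (remaining 213 MB)
286 MB → memory block 5 (remaining 226 MB)
273 MB → memory block 6 (remaining 239 MB)
272 MB → memory block 7 (remaining 240 MB)
270 MB → memory block 8 (remaining 242 MB)
137 MB → memory block 2 (remaining 30 MB)
104 MB → memory block 1 (remaining 26 MB)
90 MB → memory block 3 (remaining 100 MB)
Final memory blocks: [382,104] [345,137] [322,90] [299] [286] [273] [272] [270].

8 memory blocks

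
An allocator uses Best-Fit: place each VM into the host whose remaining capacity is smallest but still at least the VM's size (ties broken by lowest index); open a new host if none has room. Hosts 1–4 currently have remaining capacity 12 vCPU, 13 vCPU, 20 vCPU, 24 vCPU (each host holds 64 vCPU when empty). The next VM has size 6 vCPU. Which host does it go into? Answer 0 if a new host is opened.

Hosts with room: host 1 (12 vCPU), host 2 (13 vCPU), host 3 (20 vCPU), host 4 (24 vCPU).
Tightest fit is host 1 with 12 vCPU free.

1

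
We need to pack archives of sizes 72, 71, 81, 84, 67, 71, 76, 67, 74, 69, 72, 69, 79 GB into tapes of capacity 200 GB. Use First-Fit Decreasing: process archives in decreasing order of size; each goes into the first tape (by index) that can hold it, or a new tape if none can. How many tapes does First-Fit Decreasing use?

7

Sorted descending: 84, 81, 79, 76, 74, 72, 72, 71, 71, 69, 69, 67, 67.
Put 84 GB in tape 1; 116 GB remain.
Put 81 GB in tape 1; 35 GB remain.
Put 79 GB in tape 2; 121 GB remain.
Put 76 GB in tape 2; 45 GB remain.
Put 74 GB in tape 3; 126 GB remain.
Put 72 GB in tape 3; 54 GB remain.
Put 72 GB in tape 4; 128 GB remain.
Put 71 GB in tape 4; 57 GB remain.
Put 71 GB in tape 5; 129 GB remain.
Put 69 GB in tape 5; 60 GB remain.
Put 69 GB in tape 6; 131 GB remain.
Put 67 GB in tape 6; 64 GB remain.
Put 67 GB in tape 7; 133 GB remain.
Final tapes: [84,81] [79,76] [74,72] [72,71] [71,69] [69,67] [67].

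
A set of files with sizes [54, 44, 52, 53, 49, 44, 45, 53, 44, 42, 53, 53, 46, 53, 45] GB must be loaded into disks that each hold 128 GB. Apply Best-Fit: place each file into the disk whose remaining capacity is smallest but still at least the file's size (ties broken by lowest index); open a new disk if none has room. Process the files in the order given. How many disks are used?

8 disks

Put 54 GB in disk 1; 74 GB remain.
Put 44 GB in disk 1; 30 GB remain.
Put 52 GB in disk 2; 76 GB remain.
Put 53 GB in disk 2; 23 GB remain.
Put 49 GB in disk 3; 79 GB remain.
Put 44 GB in disk 3; 35 GB remain.
Put 45 GB in disk 4; 83 GB remain.
Put 53 GB in disk 4; 30 GB remain.
Put 44 GB in disk 5; 84 GB remain.
Put 42 GB in disk 5; 42 GB remain.
Put 53 GB in disk 6; 75 GB remain.
Put 53 GB in disk 6; 22 GB remain.
Put 46 GB in disk 7; 82 GB remain.
Put 53 GB in disk 7; 29 GB remain.
Put 45 GB in disk 8; 83 GB remain.
Final disks: [54,44] [52,53] [49,44] [45,53] [44,42] [53,53] [46,53] [45].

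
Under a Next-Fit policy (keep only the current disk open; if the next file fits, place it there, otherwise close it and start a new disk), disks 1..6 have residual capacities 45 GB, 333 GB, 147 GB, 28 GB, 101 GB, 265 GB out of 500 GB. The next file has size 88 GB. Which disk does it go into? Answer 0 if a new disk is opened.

Next-Fit only looks at disk 6, which has 265 GB free.
88 GB fits there.

6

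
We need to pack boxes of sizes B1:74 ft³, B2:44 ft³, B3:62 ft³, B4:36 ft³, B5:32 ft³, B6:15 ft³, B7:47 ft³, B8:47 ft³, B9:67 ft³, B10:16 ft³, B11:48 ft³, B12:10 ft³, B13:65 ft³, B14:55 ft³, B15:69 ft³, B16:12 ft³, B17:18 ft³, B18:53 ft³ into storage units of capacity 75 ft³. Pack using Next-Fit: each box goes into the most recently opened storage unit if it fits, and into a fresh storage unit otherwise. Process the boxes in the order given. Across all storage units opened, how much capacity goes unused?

205

storage unit 1: place B1 (74 ft³), 1 ft³ left
storage unit 2: place B2 (44 ft³), 31 ft³ left
storage unit 3: place B3 (62 ft³), 13 ft³ left
storage unit 4: place B4 (36 ft³), 39 ft³ left
storage unit 4: place B5 (32 ft³), 7 ft³ left
storage unit 5: place B6 (15 ft³), 60 ft³ left
storage unit 5: place B7 (47 ft³), 13 ft³ left
storage unit 6: place B8 (47 ft³), 28 ft³ left
storage unit 7: place B9 (67 ft³), 8 ft³ left
storage unit 8: place B10 (16 ft³), 59 ft³ left
storage unit 8: place B11 (48 ft³), 11 ft³ left
storage unit 8: place B12 (10 ft³), 1 ft³ left
storage unit 9: place B13 (65 ft³), 10 ft³ left
storage unit 10: place B14 (55 ft³), 20 ft³ left
storage unit 11: place B15 (69 ft³), 6 ft³ left
storage unit 12: place B16 (12 ft³), 63 ft³ left
storage unit 12: place B17 (18 ft³), 45 ft³ left
storage unit 13: place B18 (53 ft³), 22 ft³ left
13 storage units × 75 ft³ = 975 ft³; used 770 ft³; unused 205 ft³.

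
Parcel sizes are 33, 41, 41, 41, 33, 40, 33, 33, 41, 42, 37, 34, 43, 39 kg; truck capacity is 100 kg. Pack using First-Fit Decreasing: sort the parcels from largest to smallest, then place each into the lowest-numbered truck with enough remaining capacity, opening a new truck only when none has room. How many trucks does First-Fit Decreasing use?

7 trucks

Sorted descending: 43, 42, 41, 41, 41, 41, 40, 39, 37, 34, 33, 33, 33, 33.
truck 1: place 43 kg, 57 kg left
truck 1: place 42 kg, 15 kg left
truck 2: place 41 kg, 59 kg left
truck 2: place 41 kg, 18 kg left
truck 3: place 41 kg, 59 kg left
truck 3: place 41 kg, 18 kg left
truck 4: place 40 kg, 60 kg left
truck 4: place 39 kg, 21 kg left
truck 5: place 37 kg, 63 kg left
truck 5: place 34 kg, 29 kg left
truck 6: place 33 kg, 67 kg left
truck 6: place 33 kg, 34 kg left
truck 6: place 33 kg, 1 kg left
truck 7: place 33 kg, 67 kg left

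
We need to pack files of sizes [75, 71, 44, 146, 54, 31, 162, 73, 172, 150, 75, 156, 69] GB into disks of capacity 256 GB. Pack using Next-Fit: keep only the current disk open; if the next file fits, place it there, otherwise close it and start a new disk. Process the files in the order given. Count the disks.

disk 1: place 75 GB, 181 GB left
disk 1: place 71 GB, 110 GB left
disk 1: place 44 GB, 66 GB left
disk 2: place 146 GB, 110 GB left
disk 2: place 54 GB, 56 GB left
disk 2: place 31 GB, 25 GB left
disk 3: place 162 GB, 94 GB left
disk 3: place 73 GB, 21 GB left
disk 4: place 172 GB, 84 GB left
disk 5: place 150 GB, 106 GB left
disk 5: place 75 GB, 31 GB left
disk 6: place 156 GB, 100 GB left
disk 6: place 69 GB, 31 GB left

6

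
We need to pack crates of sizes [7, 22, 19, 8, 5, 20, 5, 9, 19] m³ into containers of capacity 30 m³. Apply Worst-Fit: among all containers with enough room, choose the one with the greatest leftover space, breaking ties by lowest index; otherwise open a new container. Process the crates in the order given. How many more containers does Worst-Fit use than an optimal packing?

Worst-Fit: [7,22] [19,8] [5,20,5] [9,19] → 4 containers.
Total size 114 m³; any packing needs at least ⌈114/30⌉ = 4 containers.
So 4 is already optimal.

0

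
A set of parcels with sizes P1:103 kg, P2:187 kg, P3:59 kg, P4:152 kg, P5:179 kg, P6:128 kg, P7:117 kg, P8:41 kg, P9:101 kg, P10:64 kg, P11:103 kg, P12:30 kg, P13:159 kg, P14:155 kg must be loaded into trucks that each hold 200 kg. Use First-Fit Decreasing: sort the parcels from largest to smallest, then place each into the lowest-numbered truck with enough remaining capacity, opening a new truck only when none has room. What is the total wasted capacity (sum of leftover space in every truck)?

422

Sorted descending: 187, 179, 159, 155, 152, 128, 117, 103, 103, 101, 64, 59, 41, 30.
truck 1: place 187 kg, 13 kg left
truck 2: place 179 kg, 21 kg left
truck 3: place 159 kg, 41 kg left
truck 4: place 155 kg, 45 kg left
truck 5: place 152 kg, 48 kg left
truck 6: place 128 kg, 72 kg left
truck 7: place 117 kg, 83 kg left
truck 8: place 103 kg, 97 kg left
truck 9: place 103 kg, 97 kg left
truck 10: place 101 kg, 99 kg left
truck 6: place 64 kg, 8 kg left
truck 7: place 59 kg, 24 kg left
truck 3: place 41 kg, 0 kg left
truck 4: place 30 kg, 15 kg left
10 trucks × 200 kg = 2000 kg; used 1578 kg; unused 422 kg.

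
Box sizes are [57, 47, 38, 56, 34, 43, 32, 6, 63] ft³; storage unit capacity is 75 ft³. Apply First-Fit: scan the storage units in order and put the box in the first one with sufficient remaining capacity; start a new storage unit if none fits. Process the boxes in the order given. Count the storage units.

storage unit 1: place 57 ft³, 18 ft³ left
storage unit 2: place 47 ft³, 28 ft³ left
storage unit 3: place 38 ft³, 37 ft³ left
storage unit 4: place 56 ft³, 19 ft³ left
storage unit 3: place 34 ft³, 3 ft³ left
storage unit 5: place 43 ft³, 32 ft³ left
storage unit 5: place 32 ft³, 0 ft³ left
storage unit 1: place 6 ft³, 12 ft³ left
storage unit 6: place 63 ft³, 12 ft³ left

6 storage units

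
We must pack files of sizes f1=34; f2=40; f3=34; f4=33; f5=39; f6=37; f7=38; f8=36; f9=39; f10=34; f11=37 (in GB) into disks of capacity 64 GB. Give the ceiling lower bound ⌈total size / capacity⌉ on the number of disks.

Total size = 34 + 40 + 34 + 33 + 39 + 37 + 38 + 36 + 39 + 34 + 37 = 401 GB.
⌈401 / 64⌉ = 7.

7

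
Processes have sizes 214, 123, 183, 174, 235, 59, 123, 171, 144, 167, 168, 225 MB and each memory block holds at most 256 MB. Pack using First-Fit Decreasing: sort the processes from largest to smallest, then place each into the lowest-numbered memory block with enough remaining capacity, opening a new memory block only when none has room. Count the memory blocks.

Sorted descending: 235, 225, 214, 183, 174, 171, 168, 167, 144, 123, 123, 59.
Put 235 MB in memory block 1; 21 MB remain.
Put 225 MB in memory block 2; 31 MB remain.
Put 214 MB in memory block 3; 42 MB remain.
Put 183 MB in memory block 4; 73 MB remain.
Put 174 MB in memory block 5; 82 MB remain.
Put 171 MB in memory block 6; 85 MB remain.
Put 168 MB in memory block 7; 88 MB remain.
Put 167 MB in memory block 8; 89 MB remain.
Put 144 MB in memory block 9; 112 MB remain.
Put 123 MB in memory block 10; 133 MB remain.
Put 123 MB in memory block 10; 10 MB remain.
Put 59 MB in memory block 4; 14 MB remain.
Final memory blocks: [235] [225] [214] [183,59] [174] [171] [168] [167] [144] [123,123].

10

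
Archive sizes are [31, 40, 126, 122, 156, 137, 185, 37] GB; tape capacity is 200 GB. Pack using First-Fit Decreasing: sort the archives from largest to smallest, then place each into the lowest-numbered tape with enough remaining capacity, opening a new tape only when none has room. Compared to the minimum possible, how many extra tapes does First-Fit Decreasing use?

First-Fit Decreasing: [185] [156,40] [137,37] [126,31] [122] → 5 tapes.
Total size 834 GB; any packing needs at least ⌈834/200⌉ = 5 tapes.
So 5 is already optimal.

0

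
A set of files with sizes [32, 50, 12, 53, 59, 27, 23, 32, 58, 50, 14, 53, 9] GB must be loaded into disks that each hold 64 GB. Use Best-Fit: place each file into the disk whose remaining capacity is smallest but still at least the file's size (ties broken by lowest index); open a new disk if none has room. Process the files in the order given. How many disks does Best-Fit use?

8

32 GB → disk 1 (remaining 32 GB)
50 GB → disk 2 (remaining 14 GB)
12 GB → disk 2 (remaining 2 GB)
53 GB → disk 3 (remaining 11 GB)
59 GB → disk 4 (remaining 5 GB)
27 GB → disk 1 (remaining 5 GB)
23 GB → disk 5 (remaining 41 GB)
32 GB → disk 5 (remaining 9 GB)
58 GB → disk 6 (remaining 6 GB)
50 GB → disk 7 (remaining 14 GB)
14 GB → disk 7 (remaining 0 GB)
53 GB → disk 8 (remaining 11 GB)
9 GB → disk 5 (remaining 0 GB)
Final disks: [32,27] [50,12] [53] [59] [23,32,9] [58] [50,14] [53].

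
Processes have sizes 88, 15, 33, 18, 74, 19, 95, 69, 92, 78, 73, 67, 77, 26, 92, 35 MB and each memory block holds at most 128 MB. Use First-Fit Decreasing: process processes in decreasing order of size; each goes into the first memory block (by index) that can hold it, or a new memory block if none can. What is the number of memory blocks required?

Sorted descending: 95, 92, 92, 88, 78, 77, 74, 73, 69, 67, 35, 33, 26, 19, 18, 15.
Put 95 MB in memory block 1; 33 MB remain.
Put 92 MB in memory block 2; 36 MB remain.
Put 92 MB in memory block 3; 36 MB remain.
Put 88 MB in memory block 4; 40 MB remain.
Put 78 MB in memory block 5; 50 MB remain.
Put 77 MB in memory block 6; 51 MB remain.
Put 74 MB in memory block 7; 54 MB remain.
Put 73 MB in memory block 8; 55 MB remain.
Put 69 MB in memory block 9; 59 MB remain.
Put 67 MB in memory block 10; 61 MB remain.
Put 35 MB in memory block 2; 1 MB remain.
Put 33 MB in memory block 1; 0 MB remain.
Put 26 MB in memory block 3; 10 MB remain.
Put 19 MB in memory block 4; 21 MB remain.
Put 18 MB in memory block 4; 3 MB remain.
Put 15 MB in memory block 5; 35 MB remain.
Final memory blocks: [95,33] [92,35] [92,26] [88,19,18] [78,15] [77] [74] [73] [69] [67].

10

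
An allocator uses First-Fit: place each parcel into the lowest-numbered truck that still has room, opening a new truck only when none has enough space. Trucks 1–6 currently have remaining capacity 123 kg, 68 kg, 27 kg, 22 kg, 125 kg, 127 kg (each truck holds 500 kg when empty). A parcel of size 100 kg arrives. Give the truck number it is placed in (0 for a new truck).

1

Trucks with room: truck 1 (123 kg), truck 5 (125 kg), truck 6 (127 kg).
The first with room is truck 1.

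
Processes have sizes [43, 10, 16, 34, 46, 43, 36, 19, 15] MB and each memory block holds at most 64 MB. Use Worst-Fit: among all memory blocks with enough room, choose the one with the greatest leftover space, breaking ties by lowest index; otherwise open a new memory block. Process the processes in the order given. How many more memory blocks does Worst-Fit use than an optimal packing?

0

Worst-Fit: [43,10] [16,34] [46] [43,15] [36,19] → 5 memory blocks.
Total size 262 MB; any packing needs at least ⌈262/64⌉ = 5 memory blocks.
So 5 is already optimal.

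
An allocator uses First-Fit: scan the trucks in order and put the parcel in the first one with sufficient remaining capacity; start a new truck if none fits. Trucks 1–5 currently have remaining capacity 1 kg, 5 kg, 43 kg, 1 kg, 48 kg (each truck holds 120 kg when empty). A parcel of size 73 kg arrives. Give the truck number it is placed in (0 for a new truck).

0

No truck has ≥ 73 kg free, so a new truck is opened.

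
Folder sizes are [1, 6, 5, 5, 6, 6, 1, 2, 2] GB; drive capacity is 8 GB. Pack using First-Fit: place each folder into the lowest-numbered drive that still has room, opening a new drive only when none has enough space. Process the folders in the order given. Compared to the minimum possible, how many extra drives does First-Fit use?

0

First-Fit: [1,6,1] [5,2] [5,2] [6] [6] → 5 drives.
Total size 34 GB; any packing needs at least ⌈34/8⌉ = 5 drives.
So 5 is already optimal.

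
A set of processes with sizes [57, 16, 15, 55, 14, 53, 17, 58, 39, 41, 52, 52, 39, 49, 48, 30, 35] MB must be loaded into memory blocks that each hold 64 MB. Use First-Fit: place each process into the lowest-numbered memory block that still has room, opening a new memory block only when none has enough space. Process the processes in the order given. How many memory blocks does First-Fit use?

14

Put 57 MB in memory block 1; 7 MB remain.
Put 16 MB in memory block 2; 48 MB remain.
Put 15 MB in memory block 2; 33 MB remain.
Put 55 MB in memory block 3; 9 MB remain.
Put 14 MB in memory block 2; 19 MB remain.
Put 53 MB in memory block 4; 11 MB remain.
Put 17 MB in memory block 2; 2 MB remain.
Put 58 MB in memory block 5; 6 MB remain.
Put 39 MB in memory block 6; 25 MB remain.
Put 41 MB in memory block 7; 23 MB remain.
Put 52 MB in memory block 8; 12 MB remain.
Put 52 MB in memory block 9; 12 MB remain.
Put 39 MB in memory block 10; 25 MB remain.
Put 49 MB in memory block 11; 15 MB remain.
Put 48 MB in memory block 12; 16 MB remain.
Put 30 MB in memory block 13; 34 MB remain.
Put 35 MB in memory block 14; 29 MB remain.
Final memory blocks: [57] [16,15,14,17] [55] [53] [58] [39] [41] [52] [52] [39] [49] [48] [30] [35].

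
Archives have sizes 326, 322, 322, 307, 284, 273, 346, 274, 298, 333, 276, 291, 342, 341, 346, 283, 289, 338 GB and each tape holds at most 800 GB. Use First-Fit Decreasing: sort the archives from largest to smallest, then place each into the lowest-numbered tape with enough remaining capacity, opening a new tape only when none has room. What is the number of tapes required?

9 tapes

Sorted descending: 346, 346, 342, 341, 338, 333, 326, 322, 322, 307, 298, 291, 289, 284, 283, 276, 274, 273.
tape 1: place 346 GB, 454 GB left
tape 1: place 346 GB, 108 GB left
tape 2: place 342 GB, 458 GB left
tape 2: place 341 GB, 117 GB left
tape 3: place 338 GB, 462 GB left
tape 3: place 333 GB, 129 GB left
tape 4: place 326 GB, 474 GB left
tape 4: place 322 GB, 152 GB left
tape 5: place 322 GB, 478 GB left
tape 5: place 307 GB, 171 GB left
tape 6: place 298 GB, 502 GB left
tape 6: place 291 GB, 211 GB left
tape 7: place 289 GB, 511 GB left
tape 7: place 284 GB, 227 GB left
tape 8: place 283 GB, 517 GB left
tape 8: place 276 GB, 241 GB left
tape 9: place 274 GB, 526 GB left
tape 9: place 273 GB, 253 GB left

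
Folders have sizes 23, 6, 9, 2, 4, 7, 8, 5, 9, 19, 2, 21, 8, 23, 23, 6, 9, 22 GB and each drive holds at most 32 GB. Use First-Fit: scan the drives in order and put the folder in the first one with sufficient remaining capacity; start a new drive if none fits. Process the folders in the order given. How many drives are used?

8 drives

23 GB → drive 1 (remaining 9 GB)
6 GB → drive 1 (remaining 3 GB)
9 GB → drive 2 (remaining 23 GB)
2 GB → drive 1 (remaining 1 GB)
4 GB → drive 2 (remaining 19 GB)
7 GB → drive 2 (remaining 12 GB)
8 GB → drive 2 (remaining 4 GB)
5 GB → drive 3 (remaining 27 GB)
9 GB → drive 3 (remaining 18 GB)
19 GB → drive 4 (remaining 13 GB)
2 GB → drive 2 (remaining 2 GB)
21 GB → drive 5 (remaining 11 GB)
8 GB → drive 3 (remaining 10 GB)
23 GB → drive 6 (remaining 9 GB)
23 GB → drive 7 (remaining 9 GB)
6 GB → drive 3 (remaining 4 GB)
9 GB → drive 4 (remaining 4 GB)
22 GB → drive 8 (remaining 10 GB)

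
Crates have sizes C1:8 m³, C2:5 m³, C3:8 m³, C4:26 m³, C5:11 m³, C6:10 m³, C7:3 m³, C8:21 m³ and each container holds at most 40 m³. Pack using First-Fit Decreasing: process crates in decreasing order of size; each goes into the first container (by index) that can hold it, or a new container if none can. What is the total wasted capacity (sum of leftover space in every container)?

Sorted descending: 26, 21, 11, 10, 8, 8, 5, 3.
26 m³ → container 1 (remaining 14 m³)
21 m³ → container 2 (remaining 19 m³)
11 m³ → container 1 (remaining 3 m³)
10 m³ → container 2 (remaining 9 m³)
8 m³ → container 2 (remaining 1 m³)
8 m³ → container 3 (remaining 32 m³)
5 m³ → container 3 (remaining 27 m³)
3 m³ → container 1 (remaining 0 m³)
3 containers × 40 m³ = 120 m³; used 92 m³; unused 28 m³.

28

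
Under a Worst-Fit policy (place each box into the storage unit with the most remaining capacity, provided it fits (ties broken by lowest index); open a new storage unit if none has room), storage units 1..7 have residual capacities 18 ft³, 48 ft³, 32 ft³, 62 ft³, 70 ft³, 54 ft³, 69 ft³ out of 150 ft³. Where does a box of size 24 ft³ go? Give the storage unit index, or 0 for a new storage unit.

5

Storage units with room: storage unit 2 (48 ft³), storage unit 3 (32 ft³), storage unit 4 (62 ft³), storage unit 5 (70 ft³), storage unit 6 (54 ft³), storage unit 7 (69 ft³).
Most room is storage unit 5 with 70 ft³ free.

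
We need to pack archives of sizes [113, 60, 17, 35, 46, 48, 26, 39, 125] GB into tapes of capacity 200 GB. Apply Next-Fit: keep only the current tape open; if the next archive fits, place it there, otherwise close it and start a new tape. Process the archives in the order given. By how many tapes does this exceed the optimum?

0

Next-Fit: [113,60,17] [35,46,48,26,39] [125] → 3 tapes.
Total size 509 GB; any packing needs at least ⌈509/200⌉ = 3 tapes.
So 3 is already optimal.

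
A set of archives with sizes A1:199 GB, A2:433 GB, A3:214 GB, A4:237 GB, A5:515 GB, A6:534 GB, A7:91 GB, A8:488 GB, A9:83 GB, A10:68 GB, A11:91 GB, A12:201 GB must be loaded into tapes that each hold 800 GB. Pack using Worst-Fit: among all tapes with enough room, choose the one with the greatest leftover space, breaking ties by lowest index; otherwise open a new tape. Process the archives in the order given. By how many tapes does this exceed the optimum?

1

Worst-Fit: [199,433] [214,237,91,201] [515,68] [534,91] [488,83] → 5 tapes.
Total size 3154 GB; any packing needs at least ⌈3154/800⌉ = 4 tapes.
An optimal packing achieves that bound: [534,237] [515,201,83] [488,214,91] [433,199,91,68] → 4 tapes.
Excess: 5 − 4 = 1.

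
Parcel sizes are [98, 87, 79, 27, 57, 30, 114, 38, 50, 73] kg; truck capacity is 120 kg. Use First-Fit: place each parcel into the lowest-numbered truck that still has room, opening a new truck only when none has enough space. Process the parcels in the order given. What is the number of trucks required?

truck 1: place 98 kg, 22 kg left
truck 2: place 87 kg, 33 kg left
truck 3: place 79 kg, 41 kg left
truck 2: place 27 kg, 6 kg left
truck 4: place 57 kg, 63 kg left
truck 3: place 30 kg, 11 kg left
truck 5: place 114 kg, 6 kg left
truck 4: place 38 kg, 25 kg left
truck 6: place 50 kg, 70 kg left
truck 7: place 73 kg, 47 kg left

7 trucks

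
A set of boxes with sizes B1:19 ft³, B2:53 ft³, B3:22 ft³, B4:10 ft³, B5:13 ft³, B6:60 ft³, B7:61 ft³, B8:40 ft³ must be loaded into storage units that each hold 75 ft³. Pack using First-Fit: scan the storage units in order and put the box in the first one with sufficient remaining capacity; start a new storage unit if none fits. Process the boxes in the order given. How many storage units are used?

5 storage units

B1 (19 ft³) → storage unit 1 (remaining 56 ft³)
B2 (53 ft³) → storage unit 1 (remaining 3 ft³)
B3 (22 ft³) → storage unit 2 (remaining 53 ft³)
B4 (10 ft³) → storage unit 2 (remaining 43 ft³)
B5 (13 ft³) → storage unit 2 (remaining 30 ft³)
B6 (60 ft³) → storage unit 3 (remaining 15 ft³)
B7 (61 ft³) → storage unit 4 (remaining 14 ft³)
B8 (40 ft³) → storage unit 5 (remaining 35 ft³)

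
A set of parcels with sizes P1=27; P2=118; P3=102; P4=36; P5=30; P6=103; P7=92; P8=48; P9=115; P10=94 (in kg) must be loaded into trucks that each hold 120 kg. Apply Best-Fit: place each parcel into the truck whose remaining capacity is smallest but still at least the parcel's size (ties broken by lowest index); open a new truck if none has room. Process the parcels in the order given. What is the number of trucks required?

8 trucks

P1 (27 kg) → truck 1 (remaining 93 kg)
P2 (118 kg) → truck 2 (remaining 2 kg)
P3 (102 kg) → truck 3 (remaining 18 kg)
P4 (36 kg) → truck 1 (remaining 57 kg)
P5 (30 kg) → truck 1 (remaining 27 kg)
P6 (103 kg) → truck 4 (remaining 17 kg)
P7 (92 kg) → truck 5 (remaining 28 kg)
P8 (48 kg) → truck 6 (remaining 72 kg)
P9 (115 kg) → truck 7 (remaining 5 kg)
P10 (94 kg) → truck 8 (remaining 26 kg)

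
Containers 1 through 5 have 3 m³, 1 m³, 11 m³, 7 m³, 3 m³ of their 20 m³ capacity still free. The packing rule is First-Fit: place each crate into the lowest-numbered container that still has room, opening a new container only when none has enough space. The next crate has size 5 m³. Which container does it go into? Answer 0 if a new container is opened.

3

Containers with room: container 3 (11 m³), container 4 (7 m³).
The first with room is container 3.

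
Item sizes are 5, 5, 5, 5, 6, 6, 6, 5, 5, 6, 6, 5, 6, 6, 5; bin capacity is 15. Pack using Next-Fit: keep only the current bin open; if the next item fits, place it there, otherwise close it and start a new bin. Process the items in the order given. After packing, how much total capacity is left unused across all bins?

23

5 → bin 1 (remaining 10)
5 → bin 1 (remaining 5)
5 → bin 1 (remaining 0)
5 → bin 2 (remaining 10)
6 → bin 2 (remaining 4)
6 → bin 3 (remaining 9)
6 → bin 3 (remaining 3)
5 → bin 4 (remaining 10)
5 → bin 4 (remaining 5)
6 → bin 5 (remaining 9)
6 → bin 5 (remaining 3)
5 → bin 6 (remaining 10)
6 → bin 6 (remaining 4)
6 → bin 7 (remaining 9)
5 → bin 7 (remaining 4)
7 bins × 15 = 105; used 82; unused 23.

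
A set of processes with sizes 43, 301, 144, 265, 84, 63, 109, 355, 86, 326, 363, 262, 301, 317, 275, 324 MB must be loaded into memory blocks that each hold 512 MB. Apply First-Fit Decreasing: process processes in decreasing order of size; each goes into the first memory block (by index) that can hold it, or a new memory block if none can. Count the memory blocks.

Sorted descending: 363, 355, 326, 324, 317, 301, 301, 275, 265, 262, 144, 109, 86, 84, 63, 43.
Put 363 MB in memory block 1; 149 MB remain.
Put 355 MB in memory block 2; 157 MB remain.
Put 326 MB in memory block 3; 186 MB remain.
Put 324 MB in memory block 4; 188 MB remain.
Put 317 MB in memory block 5; 195 MB remain.
Put 301 MB in memory block 6; 211 MB remain.
Put 301 MB in memory block 7; 211 MB remain.
Put 275 MB in memory block 8; 237 MB remain.
Put 265 MB in memory block 9; 247 MB remain.
Put 262 MB in memory block 10; 250 MB remain.
Put 144 MB in memory block 1; 5 MB remain.
Put 109 MB in memory block 2; 48 MB remain.
Put 86 MB in memory block 3; 100 MB remain.
Put 84 MB in memory block 3; 16 MB remain.
Put 63 MB in memory block 4; 125 MB remain.
Put 43 MB in memory block 2; 5 MB remain.

10 memory blocks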